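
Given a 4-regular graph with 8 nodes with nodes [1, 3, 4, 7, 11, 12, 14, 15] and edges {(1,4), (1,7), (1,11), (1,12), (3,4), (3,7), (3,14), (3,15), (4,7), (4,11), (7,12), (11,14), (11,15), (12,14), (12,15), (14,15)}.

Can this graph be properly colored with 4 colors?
Yes, G is 4-colorable

A valid 4-coloring: color 1: [7, 11]; color 2: [4, 14]; color 3: [1, 15]; color 4: [3, 12].
(χ(G) = 4 ≤ 4.)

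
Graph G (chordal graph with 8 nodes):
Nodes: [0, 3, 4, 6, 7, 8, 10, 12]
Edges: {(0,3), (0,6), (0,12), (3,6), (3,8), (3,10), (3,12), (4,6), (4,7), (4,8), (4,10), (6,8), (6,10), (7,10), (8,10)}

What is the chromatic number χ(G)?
Clique number ω(G) = 4 (lower bound: χ ≥ ω).
The clique on [3, 6, 8, 10] has size 4, forcing χ ≥ 4, and the coloring below uses 4 colors, so χ(G) = 4.
A valid 4-coloring: color 1: [0, 10]; color 2: [6, 7, 12]; color 3: [3, 4]; color 4: [8].

χ(G) = 4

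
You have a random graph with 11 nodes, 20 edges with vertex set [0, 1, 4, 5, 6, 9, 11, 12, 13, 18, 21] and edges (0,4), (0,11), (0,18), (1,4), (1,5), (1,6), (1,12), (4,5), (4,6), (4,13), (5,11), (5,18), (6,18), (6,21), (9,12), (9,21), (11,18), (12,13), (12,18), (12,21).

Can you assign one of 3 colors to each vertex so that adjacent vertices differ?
Yes, G is 3-colorable

A valid 3-coloring: color 1: [0, 5, 6, 12]; color 2: [4, 18, 21]; color 3: [1, 9, 11, 13].
(χ(G) = 3 ≤ 3.)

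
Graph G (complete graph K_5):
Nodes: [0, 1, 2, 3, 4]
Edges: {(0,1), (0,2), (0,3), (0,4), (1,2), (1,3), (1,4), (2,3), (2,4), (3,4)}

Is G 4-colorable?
No, G is not 4-colorable

The clique on vertices [0, 1, 2, 3, 4] has size 5 > 4, so it alone needs 5 colors.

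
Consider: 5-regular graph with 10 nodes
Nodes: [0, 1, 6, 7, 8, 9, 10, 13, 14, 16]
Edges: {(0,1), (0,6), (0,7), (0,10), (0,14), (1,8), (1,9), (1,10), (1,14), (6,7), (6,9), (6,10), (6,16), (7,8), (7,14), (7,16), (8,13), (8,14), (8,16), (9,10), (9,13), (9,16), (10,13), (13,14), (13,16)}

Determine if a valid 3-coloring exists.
Odd cycle [7, 14, 1, 10, 6] needs 3 colors (χ ≥ 3).
Vertex 0 is adjacent to every vertex of [1, 6, 7, 10, 14], which already need 3 colors among themselves, so 0 needs a new color (χ ≥ 4).
Hence χ(G) ≥ 4 > 3, so no proper 3-coloring exists.

No, G is not 3-colorable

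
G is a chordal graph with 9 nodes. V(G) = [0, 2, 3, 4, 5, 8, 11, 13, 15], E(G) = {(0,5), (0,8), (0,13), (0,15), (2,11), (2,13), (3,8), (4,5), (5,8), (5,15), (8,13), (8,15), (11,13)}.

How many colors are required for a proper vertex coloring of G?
χ(G) = 4

Clique number ω(G) = 4 (lower bound: χ ≥ ω).
The clique on [0, 5, 8, 15] has size 4, forcing χ ≥ 4, and the coloring below uses 4 colors, so χ(G) = 4.
A valid 4-coloring: color 1: [4, 8, 11]; color 2: [0, 2, 3]; color 3: [5, 13]; color 4: [15].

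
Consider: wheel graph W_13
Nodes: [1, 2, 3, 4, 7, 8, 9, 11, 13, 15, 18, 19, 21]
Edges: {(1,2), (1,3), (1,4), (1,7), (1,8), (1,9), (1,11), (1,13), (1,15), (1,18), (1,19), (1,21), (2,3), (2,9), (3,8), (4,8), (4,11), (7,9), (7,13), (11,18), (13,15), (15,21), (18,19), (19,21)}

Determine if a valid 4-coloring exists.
Yes, G is 4-colorable

A valid 4-coloring: color 1: [1]; color 2: [2, 7, 8, 11, 15, 19]; color 3: [3, 4, 9, 13, 18, 21].
(χ(G) = 3 ≤ 4.)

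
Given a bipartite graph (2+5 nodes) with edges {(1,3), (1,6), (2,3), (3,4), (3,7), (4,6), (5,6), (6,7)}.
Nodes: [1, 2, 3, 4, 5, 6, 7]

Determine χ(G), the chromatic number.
χ(G) = 2

Clique number ω(G) = 2 (lower bound: χ ≥ ω).
The graph is bipartite (no odd cycle), so 2 colors suffice: χ(G) = 2.
A valid 2-coloring: color 1: [3, 6]; color 2: [1, 2, 4, 5, 7].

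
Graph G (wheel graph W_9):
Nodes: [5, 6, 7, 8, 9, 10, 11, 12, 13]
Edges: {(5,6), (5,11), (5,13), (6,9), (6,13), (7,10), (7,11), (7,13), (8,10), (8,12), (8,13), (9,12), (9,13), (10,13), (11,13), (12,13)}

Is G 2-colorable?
No, G is not 2-colorable

The clique on vertices [5, 11, 13] has size 3 > 2, so it alone needs 3 colors.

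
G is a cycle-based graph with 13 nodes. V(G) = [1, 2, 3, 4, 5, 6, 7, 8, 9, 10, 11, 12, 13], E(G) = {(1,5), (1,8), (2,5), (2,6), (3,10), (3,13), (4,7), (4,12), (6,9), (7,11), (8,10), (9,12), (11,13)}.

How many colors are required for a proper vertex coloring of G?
χ(G) = 3

Clique number ω(G) = 2 (lower bound: χ ≥ ω).
Odd cycle [6, 2, 5, 1, 8, 10, 3, 13, 11, 7, 4, 12, 9] needs 3 colors (χ ≥ 3).
The coloring below uses 3 colors, so χ(G) = 3.
A valid 3-coloring: color 1: [3, 5, 6, 8, 11, 12]; color 2: [1, 2, 7, 9, 10, 13]; color 3: [4].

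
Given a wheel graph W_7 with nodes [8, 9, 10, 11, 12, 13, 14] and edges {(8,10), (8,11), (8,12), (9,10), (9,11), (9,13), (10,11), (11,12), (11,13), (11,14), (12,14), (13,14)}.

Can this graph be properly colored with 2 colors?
The clique on vertices [8, 10, 11] has size 3 > 2, so it alone needs 3 colors.

No, G is not 2-colorable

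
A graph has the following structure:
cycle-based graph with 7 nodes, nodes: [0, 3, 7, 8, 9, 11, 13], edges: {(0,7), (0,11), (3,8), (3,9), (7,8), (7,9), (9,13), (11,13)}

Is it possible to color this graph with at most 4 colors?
A valid 4-coloring: color 1: [3, 7, 13]; color 2: [8, 9, 11]; color 3: [0].
(χ(G) = 3 ≤ 4.)

Yes, G is 4-colorable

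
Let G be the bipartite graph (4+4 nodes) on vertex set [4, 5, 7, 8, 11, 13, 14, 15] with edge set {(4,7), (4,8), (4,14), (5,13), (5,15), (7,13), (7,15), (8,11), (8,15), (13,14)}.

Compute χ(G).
χ(G) = 2

Clique number ω(G) = 2 (lower bound: χ ≥ ω).
The graph is bipartite (no odd cycle), so 2 colors suffice: χ(G) = 2.
A valid 2-coloring: color 1: [5, 7, 8, 14]; color 2: [4, 11, 13, 15].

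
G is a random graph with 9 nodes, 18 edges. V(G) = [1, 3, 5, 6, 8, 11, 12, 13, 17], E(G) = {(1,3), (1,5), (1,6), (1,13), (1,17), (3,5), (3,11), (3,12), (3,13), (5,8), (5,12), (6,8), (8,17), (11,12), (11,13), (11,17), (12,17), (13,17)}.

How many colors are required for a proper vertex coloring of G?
Clique number ω(G) = 3 (lower bound: χ ≥ ω).
Odd cycle [11, 13, 1, 5, 12] needs 3 colors (χ ≥ 3).
Vertex 3 is adjacent to every vertex of [1, 5, 11, 12, 13], which already need 3 colors among themselves, so 3 needs a new color (χ ≥ 4).
The coloring below uses 4 colors, so χ(G) = 4.
A valid 4-coloring: color 1: [3, 6, 17]; color 2: [1, 8, 11]; color 3: [5, 13]; color 4: [12].

χ(G) = 4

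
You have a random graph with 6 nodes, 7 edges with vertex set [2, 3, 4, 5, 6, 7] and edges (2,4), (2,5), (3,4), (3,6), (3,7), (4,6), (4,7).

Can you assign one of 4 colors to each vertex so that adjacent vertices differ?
A valid 4-coloring: color 1: [4, 5]; color 2: [2, 3]; color 3: [6, 7].
(χ(G) = 3 ≤ 4.)

Yes, G is 4-colorable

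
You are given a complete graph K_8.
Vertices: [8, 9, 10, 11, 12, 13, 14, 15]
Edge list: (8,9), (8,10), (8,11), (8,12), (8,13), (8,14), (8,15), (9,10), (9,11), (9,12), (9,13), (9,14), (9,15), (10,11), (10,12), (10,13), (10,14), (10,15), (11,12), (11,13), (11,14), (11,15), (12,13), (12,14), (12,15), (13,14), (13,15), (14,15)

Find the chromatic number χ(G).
Clique number ω(G) = 8 (lower bound: χ ≥ ω).
The clique on [8, 9, 10, 11, 12, 13, 14, 15] has size 8, forcing χ ≥ 8, and the coloring below uses 8 colors, so χ(G) = 8.
A valid 8-coloring: color 1: [14]; color 2: [11]; color 3: [12]; color 4: [9]; color 5: [10]; color 6: [13]; color 7: [15]; color 8: [8].

χ(G) = 8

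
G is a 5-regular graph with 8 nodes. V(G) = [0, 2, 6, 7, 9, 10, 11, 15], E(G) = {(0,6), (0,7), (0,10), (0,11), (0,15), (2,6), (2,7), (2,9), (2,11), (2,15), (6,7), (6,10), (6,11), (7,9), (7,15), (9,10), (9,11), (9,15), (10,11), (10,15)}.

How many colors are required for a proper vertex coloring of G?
Clique number ω(G) = 4 (lower bound: χ ≥ ω).
The clique on [0, 6, 10, 11] has size 4, forcing χ ≥ 4, and the coloring below uses 4 colors, so χ(G) = 4.
A valid 4-coloring: color 1: [7, 11]; color 2: [6, 15]; color 3: [2, 10]; color 4: [0, 9].

χ(G) = 4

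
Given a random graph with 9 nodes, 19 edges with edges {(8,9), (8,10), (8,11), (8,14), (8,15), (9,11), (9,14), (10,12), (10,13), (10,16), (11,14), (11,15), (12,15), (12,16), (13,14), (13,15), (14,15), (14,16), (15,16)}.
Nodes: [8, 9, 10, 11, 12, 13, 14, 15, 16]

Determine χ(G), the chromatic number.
χ(G) = 4

Clique number ω(G) = 4 (lower bound: χ ≥ ω).
The clique on [8, 9, 11, 14] has size 4, forcing χ ≥ 4, and the coloring below uses 4 colors, so χ(G) = 4.
A valid 4-coloring: color 1: [12, 14]; color 2: [9, 10, 15]; color 3: [8, 13, 16]; color 4: [11].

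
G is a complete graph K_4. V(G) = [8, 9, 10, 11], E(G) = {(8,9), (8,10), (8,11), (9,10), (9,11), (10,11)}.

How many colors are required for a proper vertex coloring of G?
Clique number ω(G) = 4 (lower bound: χ ≥ ω).
The clique on [8, 9, 10, 11] has size 4, forcing χ ≥ 4, and the coloring below uses 4 colors, so χ(G) = 4.
A valid 4-coloring: color 1: [11]; color 2: [9]; color 3: [8]; color 4: [10].

χ(G) = 4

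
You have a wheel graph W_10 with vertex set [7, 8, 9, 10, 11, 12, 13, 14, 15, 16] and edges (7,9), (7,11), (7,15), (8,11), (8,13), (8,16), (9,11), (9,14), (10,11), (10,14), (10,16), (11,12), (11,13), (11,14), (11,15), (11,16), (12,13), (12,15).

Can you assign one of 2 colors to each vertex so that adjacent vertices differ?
No, G is not 2-colorable

The clique on vertices [7, 9, 11] has size 3 > 2, so it alone needs 3 colors.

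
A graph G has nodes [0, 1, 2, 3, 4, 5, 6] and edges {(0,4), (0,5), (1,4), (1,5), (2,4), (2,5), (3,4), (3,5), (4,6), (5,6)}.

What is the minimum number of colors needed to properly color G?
χ(G) = 2

Clique number ω(G) = 2 (lower bound: χ ≥ ω).
The graph is bipartite (no odd cycle), so 2 colors suffice: χ(G) = 2.
A valid 2-coloring: color 1: [4, 5]; color 2: [0, 1, 2, 3, 6].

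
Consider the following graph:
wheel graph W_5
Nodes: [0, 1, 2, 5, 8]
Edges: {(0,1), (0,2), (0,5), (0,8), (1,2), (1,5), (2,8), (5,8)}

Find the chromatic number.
χ(G) = 3

Clique number ω(G) = 3 (lower bound: χ ≥ ω).
The clique on [0, 2, 8] has size 3, forcing χ ≥ 3, and the coloring below uses 3 colors, so χ(G) = 3.
A valid 3-coloring: color 1: [0]; color 2: [2, 5]; color 3: [1, 8].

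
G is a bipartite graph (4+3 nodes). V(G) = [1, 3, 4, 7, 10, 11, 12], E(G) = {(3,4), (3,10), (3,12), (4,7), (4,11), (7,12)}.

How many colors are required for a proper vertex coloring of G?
Clique number ω(G) = 2 (lower bound: χ ≥ ω).
The graph is bipartite (no odd cycle), so 2 colors suffice: χ(G) = 2.
A valid 2-coloring: color 1: [1, 4, 10, 12]; color 2: [3, 7, 11].

χ(G) = 2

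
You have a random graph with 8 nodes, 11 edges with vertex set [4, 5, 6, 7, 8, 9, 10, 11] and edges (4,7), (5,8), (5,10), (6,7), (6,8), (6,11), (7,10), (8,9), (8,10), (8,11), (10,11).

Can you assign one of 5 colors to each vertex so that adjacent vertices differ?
A valid 5-coloring: color 1: [7, 8]; color 2: [4, 6, 9, 10]; color 3: [5, 11].
(χ(G) = 3 ≤ 5.)

Yes, G is 5-colorable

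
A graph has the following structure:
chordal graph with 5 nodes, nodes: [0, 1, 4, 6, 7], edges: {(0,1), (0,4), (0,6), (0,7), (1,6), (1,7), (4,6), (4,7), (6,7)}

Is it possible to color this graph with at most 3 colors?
The clique on vertices [0, 1, 6, 7] has size 4 > 3, so it alone needs 4 colors.

No, G is not 3-colorable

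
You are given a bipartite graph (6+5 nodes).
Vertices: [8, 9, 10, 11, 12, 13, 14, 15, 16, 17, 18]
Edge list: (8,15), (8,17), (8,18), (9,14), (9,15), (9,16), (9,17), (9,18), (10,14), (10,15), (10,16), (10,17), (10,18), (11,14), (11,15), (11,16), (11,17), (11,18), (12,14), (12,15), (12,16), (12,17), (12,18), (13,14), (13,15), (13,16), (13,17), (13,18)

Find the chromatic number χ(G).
χ(G) = 2

Clique number ω(G) = 2 (lower bound: χ ≥ ω).
The graph is bipartite (no odd cycle), so 2 colors suffice: χ(G) = 2.
A valid 2-coloring: color 1: [14, 15, 16, 17, 18]; color 2: [8, 9, 10, 11, 12, 13].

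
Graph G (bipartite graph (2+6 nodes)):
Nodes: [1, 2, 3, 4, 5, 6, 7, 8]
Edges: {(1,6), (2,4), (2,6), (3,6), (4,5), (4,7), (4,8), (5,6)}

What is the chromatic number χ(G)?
χ(G) = 2

Clique number ω(G) = 2 (lower bound: χ ≥ ω).
The graph is bipartite (no odd cycle), so 2 colors suffice: χ(G) = 2.
A valid 2-coloring: color 1: [4, 6]; color 2: [1, 2, 3, 5, 7, 8].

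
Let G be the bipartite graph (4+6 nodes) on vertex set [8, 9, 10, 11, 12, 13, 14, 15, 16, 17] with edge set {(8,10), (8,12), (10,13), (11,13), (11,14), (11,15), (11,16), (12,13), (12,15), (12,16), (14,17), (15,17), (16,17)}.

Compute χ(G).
Clique number ω(G) = 2 (lower bound: χ ≥ ω).
The graph is bipartite (no odd cycle), so 2 colors suffice: χ(G) = 2.
A valid 2-coloring: color 1: [9, 10, 11, 12, 17]; color 2: [8, 13, 14, 15, 16].

χ(G) = 2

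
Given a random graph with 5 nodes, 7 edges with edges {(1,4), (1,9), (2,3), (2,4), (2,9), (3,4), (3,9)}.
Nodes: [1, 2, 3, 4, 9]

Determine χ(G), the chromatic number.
Clique number ω(G) = 3 (lower bound: χ ≥ ω).
The clique on [2, 3, 9] has size 3, forcing χ ≥ 3, and the coloring below uses 3 colors, so χ(G) = 3.
A valid 3-coloring: color 1: [4, 9]; color 2: [1, 3]; color 3: [2].

χ(G) = 3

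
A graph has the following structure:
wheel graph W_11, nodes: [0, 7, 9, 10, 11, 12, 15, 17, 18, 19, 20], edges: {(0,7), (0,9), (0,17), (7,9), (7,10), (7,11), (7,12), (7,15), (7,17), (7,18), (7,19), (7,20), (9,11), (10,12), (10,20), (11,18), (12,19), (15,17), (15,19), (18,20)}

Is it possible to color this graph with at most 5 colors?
Yes, G is 5-colorable

A valid 5-coloring: color 1: [7]; color 2: [9, 10, 17, 18, 19]; color 3: [0, 11, 12, 15, 20].
(χ(G) = 3 ≤ 5.)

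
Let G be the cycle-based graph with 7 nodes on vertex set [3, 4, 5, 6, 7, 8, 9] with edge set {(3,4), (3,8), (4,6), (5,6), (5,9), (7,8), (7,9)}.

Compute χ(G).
χ(G) = 3

Clique number ω(G) = 2 (lower bound: χ ≥ ω).
Odd cycle [9, 5, 6, 4, 3, 8, 7] needs 3 colors (χ ≥ 3).
The coloring below uses 3 colors, so χ(G) = 3.
A valid 3-coloring: color 1: [6, 8, 9]; color 2: [4, 5, 7]; color 3: [3].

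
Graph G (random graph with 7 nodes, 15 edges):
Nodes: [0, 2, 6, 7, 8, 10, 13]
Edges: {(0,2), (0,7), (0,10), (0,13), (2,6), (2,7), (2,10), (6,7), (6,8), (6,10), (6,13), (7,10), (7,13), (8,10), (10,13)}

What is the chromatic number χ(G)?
χ(G) = 4

Clique number ω(G) = 4 (lower bound: χ ≥ ω).
The clique on [0, 2, 7, 10] has size 4, forcing χ ≥ 4, and the coloring below uses 4 colors, so χ(G) = 4.
A valid 4-coloring: color 1: [10]; color 2: [7, 8]; color 3: [0, 6]; color 4: [2, 13].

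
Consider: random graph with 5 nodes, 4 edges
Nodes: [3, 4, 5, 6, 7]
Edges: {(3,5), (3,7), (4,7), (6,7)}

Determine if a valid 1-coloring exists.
Edge (3,5) forces its endpoints to differ, so 1 color is not enough.

No, G is not 1-colorable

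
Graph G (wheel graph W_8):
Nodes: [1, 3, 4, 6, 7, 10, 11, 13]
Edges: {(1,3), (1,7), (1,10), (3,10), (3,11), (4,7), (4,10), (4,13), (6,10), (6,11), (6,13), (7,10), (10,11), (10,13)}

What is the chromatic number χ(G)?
χ(G) = 4

Clique number ω(G) = 3 (lower bound: χ ≥ ω).
Odd cycle [7, 4, 13, 6, 11, 3, 1] needs 3 colors (χ ≥ 3).
Vertex 10 is adjacent to every vertex of [1, 3, 4, 6, 7, 11, 13], which already need 3 colors among themselves, so 10 needs a new color (χ ≥ 4).
The coloring below uses 4 colors, so χ(G) = 4.
A valid 4-coloring: color 1: [10]; color 2: [3, 7, 13]; color 3: [1, 4, 6]; color 4: [11].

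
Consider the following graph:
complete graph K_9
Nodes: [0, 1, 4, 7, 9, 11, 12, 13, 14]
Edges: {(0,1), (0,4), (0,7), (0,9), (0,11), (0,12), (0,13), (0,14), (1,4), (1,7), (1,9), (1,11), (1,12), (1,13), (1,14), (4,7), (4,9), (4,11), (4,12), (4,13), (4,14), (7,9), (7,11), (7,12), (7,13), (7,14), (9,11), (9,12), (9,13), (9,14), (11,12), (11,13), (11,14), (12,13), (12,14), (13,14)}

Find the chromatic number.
χ(G) = 9

Clique number ω(G) = 9 (lower bound: χ ≥ ω).
The clique on [0, 1, 4, 7, 9, 11, 12, 13, 14] has size 9, forcing χ ≥ 9, and the coloring below uses 9 colors, so χ(G) = 9.
A valid 9-coloring: color 1: [13]; color 2: [11]; color 3: [7]; color 4: [1]; color 5: [12]; color 6: [14]; color 7: [4]; color 8: [9]; color 9: [0].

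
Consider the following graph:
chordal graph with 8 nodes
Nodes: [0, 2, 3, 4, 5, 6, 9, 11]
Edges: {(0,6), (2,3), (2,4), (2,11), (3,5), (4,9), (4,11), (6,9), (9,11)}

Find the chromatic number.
χ(G) = 3

Clique number ω(G) = 3 (lower bound: χ ≥ ω).
The clique on [2, 4, 11] has size 3, forcing χ ≥ 3, and the coloring below uses 3 colors, so χ(G) = 3.
A valid 3-coloring: color 1: [0, 2, 5, 9]; color 2: [3, 4, 6]; color 3: [11].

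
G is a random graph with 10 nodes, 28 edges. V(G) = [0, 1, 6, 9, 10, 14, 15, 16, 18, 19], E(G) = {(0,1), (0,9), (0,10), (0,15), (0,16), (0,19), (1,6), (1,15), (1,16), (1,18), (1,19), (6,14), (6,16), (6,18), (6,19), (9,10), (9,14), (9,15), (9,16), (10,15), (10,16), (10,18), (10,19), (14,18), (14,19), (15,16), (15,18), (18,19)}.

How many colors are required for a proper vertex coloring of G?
χ(G) = 5

Clique number ω(G) = 5 (lower bound: χ ≥ ω).
The clique on [0, 9, 10, 15, 16] has size 5, forcing χ ≥ 5, and the coloring below uses 5 colors, so χ(G) = 5.
A valid 5-coloring: color 1: [1, 10, 14]; color 2: [16, 19]; color 3: [0, 18]; color 4: [6, 15]; color 5: [9].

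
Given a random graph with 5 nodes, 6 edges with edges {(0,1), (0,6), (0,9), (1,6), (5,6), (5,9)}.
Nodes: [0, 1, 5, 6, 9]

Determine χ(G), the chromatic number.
Clique number ω(G) = 3 (lower bound: χ ≥ ω).
The clique on [0, 1, 6] has size 3, forcing χ ≥ 3, and the coloring below uses 3 colors, so χ(G) = 3.
A valid 3-coloring: color 1: [0, 5]; color 2: [6, 9]; color 3: [1].

χ(G) = 3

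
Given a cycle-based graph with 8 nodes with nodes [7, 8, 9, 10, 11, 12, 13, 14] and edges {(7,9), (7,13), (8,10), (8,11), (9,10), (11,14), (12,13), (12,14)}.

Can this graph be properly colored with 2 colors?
A valid 2-coloring: color 1: [7, 10, 11, 12]; color 2: [8, 9, 13, 14].
(χ(G) = 2 ≤ 2.)

Yes, G is 2-colorable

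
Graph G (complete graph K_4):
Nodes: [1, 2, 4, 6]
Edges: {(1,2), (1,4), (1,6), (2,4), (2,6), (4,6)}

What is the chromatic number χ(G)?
Clique number ω(G) = 4 (lower bound: χ ≥ ω).
The clique on [1, 2, 4, 6] has size 4, forcing χ ≥ 4, and the coloring below uses 4 colors, so χ(G) = 4.
A valid 4-coloring: color 1: [1]; color 2: [6]; color 3: [4]; color 4: [2].

χ(G) = 4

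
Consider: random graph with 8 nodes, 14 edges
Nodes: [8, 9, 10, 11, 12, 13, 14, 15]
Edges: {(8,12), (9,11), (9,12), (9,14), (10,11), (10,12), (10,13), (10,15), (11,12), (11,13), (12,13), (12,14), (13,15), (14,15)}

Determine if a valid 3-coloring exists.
No, G is not 3-colorable

The clique on vertices [10, 11, 12, 13] has size 4 > 3, so it alone needs 4 colors.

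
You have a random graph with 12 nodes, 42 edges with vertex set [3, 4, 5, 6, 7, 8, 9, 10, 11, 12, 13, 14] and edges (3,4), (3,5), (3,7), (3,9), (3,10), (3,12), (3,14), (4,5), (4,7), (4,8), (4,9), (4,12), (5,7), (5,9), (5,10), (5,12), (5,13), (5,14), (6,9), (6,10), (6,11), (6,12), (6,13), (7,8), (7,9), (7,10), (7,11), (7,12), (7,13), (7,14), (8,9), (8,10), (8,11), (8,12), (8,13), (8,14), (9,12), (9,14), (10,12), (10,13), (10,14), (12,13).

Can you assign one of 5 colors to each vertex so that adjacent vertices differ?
The clique on vertices [3, 4, 5, 7, 9, 12] has size 6 > 5, so it alone needs 6 colors.

No, G is not 5-colorable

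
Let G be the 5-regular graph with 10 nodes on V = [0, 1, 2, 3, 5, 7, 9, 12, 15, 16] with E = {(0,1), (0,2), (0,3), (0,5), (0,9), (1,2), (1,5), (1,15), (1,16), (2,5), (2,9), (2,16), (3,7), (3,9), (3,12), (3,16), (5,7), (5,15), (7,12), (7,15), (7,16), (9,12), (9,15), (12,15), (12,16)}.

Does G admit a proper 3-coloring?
The clique on vertices [0, 1, 2, 5] has size 4 > 3, so it alone needs 4 colors.

No, G is not 3-colorable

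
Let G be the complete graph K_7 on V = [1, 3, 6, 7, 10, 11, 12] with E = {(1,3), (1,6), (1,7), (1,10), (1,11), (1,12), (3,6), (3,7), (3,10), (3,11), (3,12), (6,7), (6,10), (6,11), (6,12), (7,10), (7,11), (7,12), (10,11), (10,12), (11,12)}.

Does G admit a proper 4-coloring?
No, G is not 4-colorable

The clique on vertices [1, 3, 6, 7, 10, 11, 12] has size 7 > 4, so it alone needs 7 colors.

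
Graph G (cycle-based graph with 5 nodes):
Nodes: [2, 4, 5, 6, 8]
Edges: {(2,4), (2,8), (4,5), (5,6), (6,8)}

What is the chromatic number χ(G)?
χ(G) = 3

Clique number ω(G) = 2 (lower bound: χ ≥ ω).
Odd cycle [4, 5, 6, 8, 2] needs 3 colors (χ ≥ 3).
The coloring below uses 3 colors, so χ(G) = 3.
A valid 3-coloring: color 1: [4, 8]; color 2: [2, 5]; color 3: [6].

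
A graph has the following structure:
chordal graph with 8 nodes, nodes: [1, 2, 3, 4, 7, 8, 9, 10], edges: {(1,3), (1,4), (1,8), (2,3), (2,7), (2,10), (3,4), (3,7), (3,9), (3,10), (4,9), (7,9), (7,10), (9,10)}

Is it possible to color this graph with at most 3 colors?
No, G is not 3-colorable

The clique on vertices [3, 7, 9, 10] has size 4 > 3, so it alone needs 4 colors.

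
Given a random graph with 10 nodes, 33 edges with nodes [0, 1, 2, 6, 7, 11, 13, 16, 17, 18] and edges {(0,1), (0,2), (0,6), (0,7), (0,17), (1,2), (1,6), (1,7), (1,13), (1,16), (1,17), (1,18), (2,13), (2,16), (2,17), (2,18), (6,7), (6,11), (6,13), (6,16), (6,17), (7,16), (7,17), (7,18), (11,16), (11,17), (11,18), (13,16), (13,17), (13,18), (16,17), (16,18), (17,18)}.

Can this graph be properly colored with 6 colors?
Yes, G is 6-colorable

A valid 6-coloring: color 1: [17]; color 2: [0, 16]; color 3: [1, 11]; color 4: [6, 18]; color 5: [7, 13]; color 6: [2].
(χ(G) = 6 ≤ 6.)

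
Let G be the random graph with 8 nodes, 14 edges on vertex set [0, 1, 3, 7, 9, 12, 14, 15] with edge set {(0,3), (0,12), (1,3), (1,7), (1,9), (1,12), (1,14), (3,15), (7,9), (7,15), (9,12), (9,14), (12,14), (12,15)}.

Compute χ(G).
χ(G) = 4

Clique number ω(G) = 4 (lower bound: χ ≥ ω).
The clique on [1, 9, 12, 14] has size 4, forcing χ ≥ 4, and the coloring below uses 4 colors, so χ(G) = 4.
A valid 4-coloring: color 1: [3, 7, 12]; color 2: [0, 1, 15]; color 3: [9]; color 4: [14].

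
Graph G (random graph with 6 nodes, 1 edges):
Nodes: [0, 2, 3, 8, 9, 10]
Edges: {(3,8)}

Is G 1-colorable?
No, G is not 1-colorable

Edge (3,8) forces its endpoints to differ, so 1 color is not enough.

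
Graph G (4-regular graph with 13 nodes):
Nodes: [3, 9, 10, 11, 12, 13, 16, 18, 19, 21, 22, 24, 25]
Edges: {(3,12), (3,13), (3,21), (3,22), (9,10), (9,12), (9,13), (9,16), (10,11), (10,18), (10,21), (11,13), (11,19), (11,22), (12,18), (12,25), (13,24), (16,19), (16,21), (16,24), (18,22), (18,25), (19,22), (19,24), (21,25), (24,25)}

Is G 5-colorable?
Yes, G is 5-colorable

A valid 5-coloring: color 1: [3, 11, 16, 25]; color 2: [10, 12, 22, 24]; color 3: [13, 18, 19, 21]; color 4: [9].
(χ(G) = 3 ≤ 5.)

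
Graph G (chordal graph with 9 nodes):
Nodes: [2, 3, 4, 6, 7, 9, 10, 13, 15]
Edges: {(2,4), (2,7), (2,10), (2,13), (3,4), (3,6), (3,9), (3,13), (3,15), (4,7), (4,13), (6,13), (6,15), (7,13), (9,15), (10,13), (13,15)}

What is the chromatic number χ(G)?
Clique number ω(G) = 4 (lower bound: χ ≥ ω).
The clique on [2, 4, 7, 13] has size 4, forcing χ ≥ 4, and the coloring below uses 4 colors, so χ(G) = 4.
A valid 4-coloring: color 1: [9, 13]; color 2: [2, 3]; color 3: [4, 10, 15]; color 4: [6, 7].

χ(G) = 4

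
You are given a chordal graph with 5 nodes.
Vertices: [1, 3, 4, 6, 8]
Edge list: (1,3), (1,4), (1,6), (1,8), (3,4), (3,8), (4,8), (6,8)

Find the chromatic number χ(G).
Clique number ω(G) = 4 (lower bound: χ ≥ ω).
The clique on [1, 3, 4, 8] has size 4, forcing χ ≥ 4, and the coloring below uses 4 colors, so χ(G) = 4.
A valid 4-coloring: color 1: [1]; color 2: [8]; color 3: [3, 6]; color 4: [4].

χ(G) = 4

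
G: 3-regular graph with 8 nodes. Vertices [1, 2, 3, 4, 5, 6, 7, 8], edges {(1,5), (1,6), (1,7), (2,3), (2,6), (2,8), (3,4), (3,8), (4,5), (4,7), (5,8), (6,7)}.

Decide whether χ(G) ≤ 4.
A valid 4-coloring: color 1: [2, 5, 7]; color 2: [4, 6, 8]; color 3: [1, 3].
(χ(G) = 3 ≤ 4.)

Yes, G is 4-colorable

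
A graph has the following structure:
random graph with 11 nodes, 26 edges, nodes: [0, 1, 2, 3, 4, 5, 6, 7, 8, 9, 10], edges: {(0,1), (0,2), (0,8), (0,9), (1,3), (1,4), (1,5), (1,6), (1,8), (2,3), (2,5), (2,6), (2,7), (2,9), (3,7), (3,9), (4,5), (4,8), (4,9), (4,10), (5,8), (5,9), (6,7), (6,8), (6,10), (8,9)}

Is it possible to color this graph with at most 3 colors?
The clique on vertices [1, 4, 5, 8] has size 4 > 3, so it alone needs 4 colors.

No, G is not 3-colorable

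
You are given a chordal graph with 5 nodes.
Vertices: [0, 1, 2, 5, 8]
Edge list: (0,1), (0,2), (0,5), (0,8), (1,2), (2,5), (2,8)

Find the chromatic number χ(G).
Clique number ω(G) = 3 (lower bound: χ ≥ ω).
The clique on [0, 2, 8] has size 3, forcing χ ≥ 3, and the coloring below uses 3 colors, so χ(G) = 3.
A valid 3-coloring: color 1: [0]; color 2: [2]; color 3: [1, 5, 8].

χ(G) = 3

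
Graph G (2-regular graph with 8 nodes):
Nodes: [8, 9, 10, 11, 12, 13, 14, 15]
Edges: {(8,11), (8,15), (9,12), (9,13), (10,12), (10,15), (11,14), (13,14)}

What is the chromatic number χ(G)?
Clique number ω(G) = 2 (lower bound: χ ≥ ω).
The graph is bipartite (no odd cycle), so 2 colors suffice: χ(G) = 2.
A valid 2-coloring: color 1: [11, 12, 13, 15]; color 2: [8, 9, 10, 14].

χ(G) = 2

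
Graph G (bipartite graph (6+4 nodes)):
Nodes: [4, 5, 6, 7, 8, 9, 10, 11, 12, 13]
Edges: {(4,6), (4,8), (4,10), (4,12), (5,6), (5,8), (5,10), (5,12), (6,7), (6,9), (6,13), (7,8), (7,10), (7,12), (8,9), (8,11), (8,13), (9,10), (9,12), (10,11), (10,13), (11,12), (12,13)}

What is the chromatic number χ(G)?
χ(G) = 2

Clique number ω(G) = 2 (lower bound: χ ≥ ω).
The graph is bipartite (no odd cycle), so 2 colors suffice: χ(G) = 2.
A valid 2-coloring: color 1: [6, 8, 10, 12]; color 2: [4, 5, 7, 9, 11, 13].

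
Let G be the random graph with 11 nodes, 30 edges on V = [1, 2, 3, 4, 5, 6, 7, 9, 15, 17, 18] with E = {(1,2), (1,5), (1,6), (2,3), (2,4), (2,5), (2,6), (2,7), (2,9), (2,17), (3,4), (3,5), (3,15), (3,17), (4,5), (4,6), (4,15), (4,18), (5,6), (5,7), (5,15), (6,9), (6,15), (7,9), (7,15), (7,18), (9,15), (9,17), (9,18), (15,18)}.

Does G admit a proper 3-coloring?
No, G is not 3-colorable

The clique on vertices [1, 2, 5, 6] has size 4 > 3, so it alone needs 4 colors.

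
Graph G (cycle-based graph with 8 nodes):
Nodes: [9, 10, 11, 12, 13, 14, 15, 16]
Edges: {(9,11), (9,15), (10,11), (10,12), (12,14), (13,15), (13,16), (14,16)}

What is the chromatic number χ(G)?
Clique number ω(G) = 2 (lower bound: χ ≥ ω).
The graph is bipartite (no odd cycle), so 2 colors suffice: χ(G) = 2.
A valid 2-coloring: color 1: [9, 10, 13, 14]; color 2: [11, 12, 15, 16].

χ(G) = 2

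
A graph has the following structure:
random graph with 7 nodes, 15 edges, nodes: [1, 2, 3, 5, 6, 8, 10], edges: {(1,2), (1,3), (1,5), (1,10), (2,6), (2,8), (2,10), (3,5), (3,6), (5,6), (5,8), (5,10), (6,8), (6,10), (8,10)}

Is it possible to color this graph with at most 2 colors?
The clique on vertices [2, 6, 8, 10] has size 4 > 2, so it alone needs 4 colors.

No, G is not 2-colorable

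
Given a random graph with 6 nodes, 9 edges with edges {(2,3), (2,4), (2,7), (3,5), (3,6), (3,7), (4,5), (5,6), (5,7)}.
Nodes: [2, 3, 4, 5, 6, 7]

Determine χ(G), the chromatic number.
χ(G) = 3

Clique number ω(G) = 3 (lower bound: χ ≥ ω).
The clique on [2, 3, 7] has size 3, forcing χ ≥ 3, and the coloring below uses 3 colors, so χ(G) = 3.
A valid 3-coloring: color 1: [2, 5]; color 2: [3, 4]; color 3: [6, 7].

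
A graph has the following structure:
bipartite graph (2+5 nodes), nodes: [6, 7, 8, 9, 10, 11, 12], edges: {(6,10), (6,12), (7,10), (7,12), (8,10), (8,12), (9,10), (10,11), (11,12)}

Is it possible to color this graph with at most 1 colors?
No, G is not 1-colorable

Edge (6,10) forces its endpoints to differ, so 1 color is not enough.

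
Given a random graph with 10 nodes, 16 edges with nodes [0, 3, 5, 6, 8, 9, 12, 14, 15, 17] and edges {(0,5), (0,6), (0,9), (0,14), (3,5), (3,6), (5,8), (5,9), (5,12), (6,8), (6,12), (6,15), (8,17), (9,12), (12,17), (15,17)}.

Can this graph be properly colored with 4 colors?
A valid 4-coloring: color 1: [5, 6, 14, 17]; color 2: [0, 3, 8, 12, 15]; color 3: [9].
(χ(G) = 3 ≤ 4.)

Yes, G is 4-colorable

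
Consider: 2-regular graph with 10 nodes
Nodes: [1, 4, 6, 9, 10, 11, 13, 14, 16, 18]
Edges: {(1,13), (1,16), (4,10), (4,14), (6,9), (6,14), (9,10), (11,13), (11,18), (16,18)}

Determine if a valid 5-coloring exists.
A valid 5-coloring: color 1: [4, 9, 13, 16]; color 2: [1, 6, 10, 18]; color 3: [11, 14].
(χ(G) = 3 ≤ 5.)

Yes, G is 5-colorable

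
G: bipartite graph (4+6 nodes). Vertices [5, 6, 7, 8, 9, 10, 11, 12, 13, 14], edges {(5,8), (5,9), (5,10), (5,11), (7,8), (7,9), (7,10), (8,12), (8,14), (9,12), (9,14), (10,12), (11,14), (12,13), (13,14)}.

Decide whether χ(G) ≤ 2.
A valid 2-coloring: color 1: [5, 6, 7, 12, 14]; color 2: [8, 9, 10, 11, 13].
(χ(G) = 2 ≤ 2.)

Yes, G is 2-colorable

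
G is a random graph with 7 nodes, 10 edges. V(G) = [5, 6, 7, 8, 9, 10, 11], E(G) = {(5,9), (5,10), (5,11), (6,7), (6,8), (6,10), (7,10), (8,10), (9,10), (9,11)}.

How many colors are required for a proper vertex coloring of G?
Clique number ω(G) = 3 (lower bound: χ ≥ ω).
The clique on [5, 9, 10] has size 3, forcing χ ≥ 3, and the coloring below uses 3 colors, so χ(G) = 3.
A valid 3-coloring: color 1: [10, 11]; color 2: [5, 6]; color 3: [7, 8, 9].

χ(G) = 3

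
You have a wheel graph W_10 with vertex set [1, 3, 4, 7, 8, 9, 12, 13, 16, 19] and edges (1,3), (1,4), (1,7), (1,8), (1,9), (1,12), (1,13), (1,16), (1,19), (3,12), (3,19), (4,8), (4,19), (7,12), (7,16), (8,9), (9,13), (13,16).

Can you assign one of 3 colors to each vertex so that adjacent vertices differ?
Odd cycle [19, 3, 12, 7, 16, 13, 9, 8, 4] needs 3 colors (χ ≥ 3).
Vertex 1 is adjacent to every vertex of [3, 4, 7, 8, 9, 12, 13, 16, 19], which already need 3 colors among themselves, so 1 needs a new color (χ ≥ 4).
Hence χ(G) ≥ 4 > 3, so no proper 3-coloring exists.

No, G is not 3-colorable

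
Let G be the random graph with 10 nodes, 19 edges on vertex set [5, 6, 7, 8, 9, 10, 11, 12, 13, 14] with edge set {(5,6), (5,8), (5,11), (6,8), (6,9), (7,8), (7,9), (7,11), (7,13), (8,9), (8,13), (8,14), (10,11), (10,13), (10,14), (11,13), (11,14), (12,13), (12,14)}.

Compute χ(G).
χ(G) = 3

Clique number ω(G) = 3 (lower bound: χ ≥ ω).
The clique on [7, 8, 13] has size 3, forcing χ ≥ 3, and the coloring below uses 3 colors, so χ(G) = 3.
A valid 3-coloring: color 1: [8, 11, 12]; color 2: [5, 9, 13, 14]; color 3: [6, 7, 10].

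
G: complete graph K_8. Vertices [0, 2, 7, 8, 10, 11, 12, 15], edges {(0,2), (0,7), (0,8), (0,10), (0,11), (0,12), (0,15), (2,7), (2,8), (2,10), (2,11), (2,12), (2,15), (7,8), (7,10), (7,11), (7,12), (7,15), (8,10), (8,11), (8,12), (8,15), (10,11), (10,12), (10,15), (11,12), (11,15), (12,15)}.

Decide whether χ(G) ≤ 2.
No, G is not 2-colorable

The clique on vertices [0, 2, 7, 8, 10, 11, 12, 15] has size 8 > 2, so it alone needs 8 colors.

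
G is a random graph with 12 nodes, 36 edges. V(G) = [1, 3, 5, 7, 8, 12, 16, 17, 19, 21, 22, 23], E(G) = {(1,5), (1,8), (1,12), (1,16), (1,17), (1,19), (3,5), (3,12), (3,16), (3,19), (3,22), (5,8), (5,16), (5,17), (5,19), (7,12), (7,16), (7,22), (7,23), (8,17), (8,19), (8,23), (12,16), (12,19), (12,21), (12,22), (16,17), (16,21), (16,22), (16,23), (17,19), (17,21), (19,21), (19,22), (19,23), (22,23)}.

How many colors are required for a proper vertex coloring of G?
χ(G) = 5

Clique number ω(G) = 5 (lower bound: χ ≥ ω).
The clique on [1, 5, 8, 17, 19] has size 5, forcing χ ≥ 5, and the coloring below uses 5 colors, so χ(G) = 5.
A valid 5-coloring: color 1: [16, 19]; color 2: [5, 12, 23]; color 3: [8, 21, 22]; color 4: [3, 7, 17]; color 5: [1].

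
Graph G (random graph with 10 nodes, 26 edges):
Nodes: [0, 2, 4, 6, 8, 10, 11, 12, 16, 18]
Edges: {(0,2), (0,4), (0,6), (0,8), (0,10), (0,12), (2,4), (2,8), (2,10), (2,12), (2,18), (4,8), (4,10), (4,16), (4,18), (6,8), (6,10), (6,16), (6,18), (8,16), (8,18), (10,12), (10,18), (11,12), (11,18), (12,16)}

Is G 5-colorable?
Yes, G is 5-colorable

A valid 5-coloring: color 1: [2, 11, 16]; color 2: [4, 6, 12]; color 3: [0, 18]; color 4: [8, 10].
(χ(G) = 4 ≤ 5.)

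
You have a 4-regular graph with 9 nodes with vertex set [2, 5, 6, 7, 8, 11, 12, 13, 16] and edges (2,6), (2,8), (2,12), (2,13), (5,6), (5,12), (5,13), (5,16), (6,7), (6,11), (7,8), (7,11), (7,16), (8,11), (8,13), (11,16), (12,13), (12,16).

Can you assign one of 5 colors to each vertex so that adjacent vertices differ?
Yes, G is 5-colorable

A valid 5-coloring: color 1: [11, 12]; color 2: [6, 8, 16]; color 3: [7, 13]; color 4: [2, 5].
(χ(G) = 4 ≤ 5.)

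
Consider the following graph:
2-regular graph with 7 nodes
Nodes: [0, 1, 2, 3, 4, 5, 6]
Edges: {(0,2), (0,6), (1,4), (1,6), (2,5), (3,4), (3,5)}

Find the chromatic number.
Clique number ω(G) = 2 (lower bound: χ ≥ ω).
Odd cycle [0, 2, 5, 3, 4, 1, 6] needs 3 colors (χ ≥ 3).
The coloring below uses 3 colors, so χ(G) = 3.
A valid 3-coloring: color 1: [1, 2, 3]; color 2: [4, 5, 6]; color 3: [0].

χ(G) = 3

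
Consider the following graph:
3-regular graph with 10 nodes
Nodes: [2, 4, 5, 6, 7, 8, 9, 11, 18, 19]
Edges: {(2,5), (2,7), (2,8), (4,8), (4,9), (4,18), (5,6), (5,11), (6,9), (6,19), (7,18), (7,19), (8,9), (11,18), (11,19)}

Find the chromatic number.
Clique number ω(G) = 3 (lower bound: χ ≥ ω).
The clique on [4, 8, 9] has size 3, forcing χ ≥ 3, and the coloring below uses 3 colors, so χ(G) = 3.
A valid 3-coloring: color 1: [2, 9, 18, 19]; color 2: [4, 6, 7, 11]; color 3: [5, 8].

χ(G) = 3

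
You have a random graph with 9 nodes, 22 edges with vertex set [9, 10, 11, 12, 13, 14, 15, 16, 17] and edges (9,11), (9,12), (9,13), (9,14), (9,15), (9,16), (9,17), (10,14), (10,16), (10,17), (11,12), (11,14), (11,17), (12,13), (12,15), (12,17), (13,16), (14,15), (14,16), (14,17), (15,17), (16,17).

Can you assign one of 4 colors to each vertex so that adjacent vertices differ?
Yes, G is 4-colorable

A valid 4-coloring: color 1: [13, 17]; color 2: [9, 10]; color 3: [12, 14]; color 4: [11, 15, 16].
(χ(G) = 4 ≤ 4.)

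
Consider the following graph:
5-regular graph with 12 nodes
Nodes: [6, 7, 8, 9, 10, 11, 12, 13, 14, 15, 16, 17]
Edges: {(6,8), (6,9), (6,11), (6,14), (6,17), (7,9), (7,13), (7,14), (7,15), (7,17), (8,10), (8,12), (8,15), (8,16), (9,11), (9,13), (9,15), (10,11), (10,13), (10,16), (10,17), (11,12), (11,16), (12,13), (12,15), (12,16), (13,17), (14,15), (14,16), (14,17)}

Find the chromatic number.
χ(G) = 4

Clique number ω(G) = 3 (lower bound: χ ≥ ω).
Odd cycle [17, 14, 15, 9, 13] needs 3 colors (χ ≥ 3).
Vertex 7 is adjacent to every vertex of [9, 13, 14, 15, 17], which already need 3 colors among themselves, so 7 needs a new color (χ ≥ 4).
The coloring below uses 4 colors, so χ(G) = 4.
A valid 4-coloring: color 1: [8, 11, 13, 14]; color 2: [9, 16, 17]; color 3: [6, 7, 10, 12]; color 4: [15].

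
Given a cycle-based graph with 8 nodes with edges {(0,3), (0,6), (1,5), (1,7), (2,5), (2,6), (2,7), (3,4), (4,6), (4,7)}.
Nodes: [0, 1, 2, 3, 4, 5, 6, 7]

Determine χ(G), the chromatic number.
χ(G) = 2

Clique number ω(G) = 2 (lower bound: χ ≥ ω).
The graph is bipartite (no odd cycle), so 2 colors suffice: χ(G) = 2.
A valid 2-coloring: color 1: [3, 5, 6, 7]; color 2: [0, 1, 2, 4].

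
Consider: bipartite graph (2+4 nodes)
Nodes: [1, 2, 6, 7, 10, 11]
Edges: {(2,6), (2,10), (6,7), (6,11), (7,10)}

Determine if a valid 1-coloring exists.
No, G is not 1-colorable

Edge (2,10) forces its endpoints to differ, so 1 color is not enough.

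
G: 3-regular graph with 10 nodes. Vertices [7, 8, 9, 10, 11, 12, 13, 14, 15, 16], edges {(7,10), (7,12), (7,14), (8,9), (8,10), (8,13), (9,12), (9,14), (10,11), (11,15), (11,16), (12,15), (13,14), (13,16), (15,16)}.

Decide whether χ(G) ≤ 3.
A valid 3-coloring: color 1: [10, 12, 14, 16]; color 2: [7, 9, 11, 13]; color 3: [8, 15].
(χ(G) = 3 ≤ 3.)

Yes, G is 3-colorable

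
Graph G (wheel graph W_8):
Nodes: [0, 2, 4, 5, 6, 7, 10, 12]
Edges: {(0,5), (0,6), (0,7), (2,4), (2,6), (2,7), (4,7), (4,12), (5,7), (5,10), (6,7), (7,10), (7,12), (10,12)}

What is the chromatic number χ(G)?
Clique number ω(G) = 3 (lower bound: χ ≥ ω).
Odd cycle [4, 12, 10, 5, 0, 6, 2] needs 3 colors (χ ≥ 3).
Vertex 7 is adjacent to every vertex of [0, 2, 4, 5, 6, 10, 12], which already need 3 colors among themselves, so 7 needs a new color (χ ≥ 4).
The coloring below uses 4 colors, so χ(G) = 4.
A valid 4-coloring: color 1: [7]; color 2: [4, 6, 10]; color 3: [2, 5, 12]; color 4: [0].

χ(G) = 4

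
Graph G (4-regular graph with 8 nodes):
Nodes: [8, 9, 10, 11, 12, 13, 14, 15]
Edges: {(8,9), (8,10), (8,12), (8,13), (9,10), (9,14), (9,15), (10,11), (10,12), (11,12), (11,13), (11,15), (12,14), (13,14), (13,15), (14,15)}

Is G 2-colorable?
The clique on vertices [8, 9, 10] has size 3 > 2, so it alone needs 3 colors.

No, G is not 2-colorable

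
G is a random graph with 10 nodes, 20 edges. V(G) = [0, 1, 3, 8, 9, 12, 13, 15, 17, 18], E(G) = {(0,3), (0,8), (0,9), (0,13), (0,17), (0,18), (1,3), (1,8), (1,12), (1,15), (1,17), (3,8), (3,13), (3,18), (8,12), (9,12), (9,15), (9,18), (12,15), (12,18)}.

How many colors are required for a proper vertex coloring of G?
χ(G) = 4

Clique number ω(G) = 3 (lower bound: χ ≥ ω).
Suppose a proper 3-coloring c exists. The clique [0, 3, 8] takes 3 distinct colors; by symmetry let c(0) = 1, c(3) = 2, c(8) = 3.
- Vertex 1: neighbors [3, 8] already have colors [2, 3] ⇒ c(1) = 1.
- Vertex 12: neighbors [1, 8] already have colors [1, 3] ⇒ c(12) = 2.
- Vertex 9: neighbors [0, 12] already have colors [1, 2] ⇒ c(9) = 3.
- Vertex 15: neighbors [1, 12, 9] already have colors [1, 2, 3] — all 3 colors blocked. Contradiction.
The forced assignments end in a contradiction, so G has no proper 3-coloring (χ ≥ 4).
The coloring below uses 4 colors, so χ(G) = 4.
A valid 4-coloring: color 1: [0, 12]; color 2: [3, 9, 17]; color 3: [1, 13, 18]; color 4: [8, 15].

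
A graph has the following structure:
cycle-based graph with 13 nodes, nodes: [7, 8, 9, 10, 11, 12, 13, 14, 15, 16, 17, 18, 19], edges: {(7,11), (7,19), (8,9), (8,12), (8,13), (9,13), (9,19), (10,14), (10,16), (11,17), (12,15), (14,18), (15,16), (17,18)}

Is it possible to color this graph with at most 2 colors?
The clique on vertices [8, 9, 13] has size 3 > 2, so it alone needs 3 colors.

No, G is not 2-colorable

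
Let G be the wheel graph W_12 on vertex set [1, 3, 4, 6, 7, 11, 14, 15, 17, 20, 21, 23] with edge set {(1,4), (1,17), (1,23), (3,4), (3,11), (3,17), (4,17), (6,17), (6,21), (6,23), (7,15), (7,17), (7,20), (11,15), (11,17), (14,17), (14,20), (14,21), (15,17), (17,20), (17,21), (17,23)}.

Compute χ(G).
Clique number ω(G) = 3 (lower bound: χ ≥ ω).
Odd cycle [7, 15, 11, 3, 4, 1, 23, 6, 21, 14, 20] needs 3 colors (χ ≥ 3).
Vertex 17 is adjacent to every vertex of [1, 3, 4, 6, 7, 11, 14, 15, 20, 21, 23], which already need 3 colors among themselves, so 17 needs a new color (χ ≥ 4).
The coloring below uses 4 colors, so χ(G) = 4.
A valid 4-coloring: color 1: [17]; color 2: [4, 7, 11, 14, 23]; color 3: [1, 3, 6, 15, 20]; color 4: [21].

χ(G) = 4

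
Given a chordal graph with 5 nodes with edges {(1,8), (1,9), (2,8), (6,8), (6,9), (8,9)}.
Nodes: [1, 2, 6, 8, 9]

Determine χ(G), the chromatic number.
χ(G) = 3

Clique number ω(G) = 3 (lower bound: χ ≥ ω).
The clique on [1, 8, 9] has size 3, forcing χ ≥ 3, and the coloring below uses 3 colors, so χ(G) = 3.
A valid 3-coloring: color 1: [8]; color 2: [2, 9]; color 3: [1, 6].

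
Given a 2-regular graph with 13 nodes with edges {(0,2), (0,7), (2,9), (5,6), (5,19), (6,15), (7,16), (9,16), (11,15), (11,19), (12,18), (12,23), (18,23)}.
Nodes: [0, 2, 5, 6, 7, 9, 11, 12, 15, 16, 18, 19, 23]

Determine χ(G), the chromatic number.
Clique number ω(G) = 3 (lower bound: χ ≥ ω).
The clique on [12, 18, 23] has size 3, forcing χ ≥ 3, and the coloring below uses 3 colors, so χ(G) = 3.
A valid 3-coloring: color 1: [0, 12, 15, 16, 19]; color 2: [6, 7, 9, 11, 18]; color 3: [2, 5, 23].

χ(G) = 3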